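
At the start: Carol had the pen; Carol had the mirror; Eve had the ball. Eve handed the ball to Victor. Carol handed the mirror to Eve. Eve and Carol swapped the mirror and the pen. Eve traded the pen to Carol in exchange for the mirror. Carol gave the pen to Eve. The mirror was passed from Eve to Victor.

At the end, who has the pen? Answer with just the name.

Answer: Eve

Derivation:
Tracking all object holders:
Start: pen:Carol, mirror:Carol, ball:Eve
Event 1 (give ball: Eve -> Victor). State: pen:Carol, mirror:Carol, ball:Victor
Event 2 (give mirror: Carol -> Eve). State: pen:Carol, mirror:Eve, ball:Victor
Event 3 (swap mirror<->pen: now mirror:Carol, pen:Eve). State: pen:Eve, mirror:Carol, ball:Victor
Event 4 (swap pen<->mirror: now pen:Carol, mirror:Eve). State: pen:Carol, mirror:Eve, ball:Victor
Event 5 (give pen: Carol -> Eve). State: pen:Eve, mirror:Eve, ball:Victor
Event 6 (give mirror: Eve -> Victor). State: pen:Eve, mirror:Victor, ball:Victor

Final state: pen:Eve, mirror:Victor, ball:Victor
The pen is held by Eve.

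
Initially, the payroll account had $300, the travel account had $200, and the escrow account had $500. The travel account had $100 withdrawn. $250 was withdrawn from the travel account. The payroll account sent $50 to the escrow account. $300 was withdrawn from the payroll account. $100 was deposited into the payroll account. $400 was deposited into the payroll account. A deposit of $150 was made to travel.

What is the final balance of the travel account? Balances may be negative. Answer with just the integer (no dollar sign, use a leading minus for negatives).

Answer: 0

Derivation:
Tracking account balances step by step:
Start: payroll=300, travel=200, escrow=500
Event 1 (withdraw 100 from travel): travel: 200 - 100 = 100. Balances: payroll=300, travel=100, escrow=500
Event 2 (withdraw 250 from travel): travel: 100 - 250 = -150. Balances: payroll=300, travel=-150, escrow=500
Event 3 (transfer 50 payroll -> escrow): payroll: 300 - 50 = 250, escrow: 500 + 50 = 550. Balances: payroll=250, travel=-150, escrow=550
Event 4 (withdraw 300 from payroll): payroll: 250 - 300 = -50. Balances: payroll=-50, travel=-150, escrow=550
Event 5 (deposit 100 to payroll): payroll: -50 + 100 = 50. Balances: payroll=50, travel=-150, escrow=550
Event 6 (deposit 400 to payroll): payroll: 50 + 400 = 450. Balances: payroll=450, travel=-150, escrow=550
Event 7 (deposit 150 to travel): travel: -150 + 150 = 0. Balances: payroll=450, travel=0, escrow=550

Final balance of travel: 0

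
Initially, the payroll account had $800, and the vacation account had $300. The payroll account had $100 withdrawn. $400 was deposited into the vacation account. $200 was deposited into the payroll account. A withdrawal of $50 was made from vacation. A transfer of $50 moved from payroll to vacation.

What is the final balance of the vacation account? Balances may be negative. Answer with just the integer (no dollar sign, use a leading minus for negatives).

Tracking account balances step by step:
Start: payroll=800, vacation=300
Event 1 (withdraw 100 from payroll): payroll: 800 - 100 = 700. Balances: payroll=700, vacation=300
Event 2 (deposit 400 to vacation): vacation: 300 + 400 = 700. Balances: payroll=700, vacation=700
Event 3 (deposit 200 to payroll): payroll: 700 + 200 = 900. Balances: payroll=900, vacation=700
Event 4 (withdraw 50 from vacation): vacation: 700 - 50 = 650. Balances: payroll=900, vacation=650
Event 5 (transfer 50 payroll -> vacation): payroll: 900 - 50 = 850, vacation: 650 + 50 = 700. Balances: payroll=850, vacation=700

Final balance of vacation: 700

Answer: 700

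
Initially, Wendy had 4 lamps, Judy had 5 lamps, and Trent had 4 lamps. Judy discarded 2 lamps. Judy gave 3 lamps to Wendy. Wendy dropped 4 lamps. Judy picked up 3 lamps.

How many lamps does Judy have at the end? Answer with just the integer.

Tracking counts step by step:
Start: Wendy=4, Judy=5, Trent=4
Event 1 (Judy -2): Judy: 5 -> 3. State: Wendy=4, Judy=3, Trent=4
Event 2 (Judy -> Wendy, 3): Judy: 3 -> 0, Wendy: 4 -> 7. State: Wendy=7, Judy=0, Trent=4
Event 3 (Wendy -4): Wendy: 7 -> 3. State: Wendy=3, Judy=0, Trent=4
Event 4 (Judy +3): Judy: 0 -> 3. State: Wendy=3, Judy=3, Trent=4

Judy's final count: 3

Answer: 3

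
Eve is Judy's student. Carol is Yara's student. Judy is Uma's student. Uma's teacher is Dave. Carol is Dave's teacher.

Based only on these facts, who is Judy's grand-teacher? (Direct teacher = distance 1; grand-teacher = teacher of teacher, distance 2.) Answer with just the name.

Reconstructing the teacher chain from the given facts:
  Yara -> Carol -> Dave -> Uma -> Judy -> Eve
(each arrow means 'teacher of the next')
Positions in the chain (0 = top):
  position of Yara: 0
  position of Carol: 1
  position of Dave: 2
  position of Uma: 3
  position of Judy: 4
  position of Eve: 5

Judy is at position 4; the grand-teacher is 2 steps up the chain, i.e. position 2: Dave.

Answer: Dave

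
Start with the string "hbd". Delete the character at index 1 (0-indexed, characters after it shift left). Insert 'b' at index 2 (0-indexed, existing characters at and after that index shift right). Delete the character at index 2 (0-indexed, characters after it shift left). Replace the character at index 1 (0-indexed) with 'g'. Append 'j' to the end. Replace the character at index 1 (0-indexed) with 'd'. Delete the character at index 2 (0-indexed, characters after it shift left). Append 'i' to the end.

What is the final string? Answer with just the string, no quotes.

Answer: hdi

Derivation:
Applying each edit step by step:
Start: "hbd"
Op 1 (delete idx 1 = 'b'): "hbd" -> "hd"
Op 2 (insert 'b' at idx 2): "hd" -> "hdb"
Op 3 (delete idx 2 = 'b'): "hdb" -> "hd"
Op 4 (replace idx 1: 'd' -> 'g'): "hd" -> "hg"
Op 5 (append 'j'): "hg" -> "hgj"
Op 6 (replace idx 1: 'g' -> 'd'): "hgj" -> "hdj"
Op 7 (delete idx 2 = 'j'): "hdj" -> "hd"
Op 8 (append 'i'): "hd" -> "hdi"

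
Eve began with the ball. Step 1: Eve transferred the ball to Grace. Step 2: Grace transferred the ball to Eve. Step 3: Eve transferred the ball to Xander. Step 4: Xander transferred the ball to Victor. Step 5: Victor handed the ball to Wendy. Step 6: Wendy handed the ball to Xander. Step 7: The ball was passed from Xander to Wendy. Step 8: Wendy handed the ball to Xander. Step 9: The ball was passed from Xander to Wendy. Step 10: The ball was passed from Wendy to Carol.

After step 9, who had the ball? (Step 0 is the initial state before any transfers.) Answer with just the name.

Tracking the ball holder through step 9:
After step 0 (start): Eve
After step 1: Grace
After step 2: Eve
After step 3: Xander
After step 4: Victor
After step 5: Wendy
After step 6: Xander
After step 7: Wendy
After step 8: Xander
After step 9: Wendy

At step 9, the holder is Wendy.

Answer: Wendy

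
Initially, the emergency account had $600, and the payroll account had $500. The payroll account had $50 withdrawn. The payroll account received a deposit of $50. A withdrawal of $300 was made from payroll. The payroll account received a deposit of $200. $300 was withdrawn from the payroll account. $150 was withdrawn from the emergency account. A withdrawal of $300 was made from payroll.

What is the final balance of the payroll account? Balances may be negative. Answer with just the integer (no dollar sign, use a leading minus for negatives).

Tracking account balances step by step:
Start: emergency=600, payroll=500
Event 1 (withdraw 50 from payroll): payroll: 500 - 50 = 450. Balances: emergency=600, payroll=450
Event 2 (deposit 50 to payroll): payroll: 450 + 50 = 500. Balances: emergency=600, payroll=500
Event 3 (withdraw 300 from payroll): payroll: 500 - 300 = 200. Balances: emergency=600, payroll=200
Event 4 (deposit 200 to payroll): payroll: 200 + 200 = 400. Balances: emergency=600, payroll=400
Event 5 (withdraw 300 from payroll): payroll: 400 - 300 = 100. Balances: emergency=600, payroll=100
Event 6 (withdraw 150 from emergency): emergency: 600 - 150 = 450. Balances: emergency=450, payroll=100
Event 7 (withdraw 300 from payroll): payroll: 100 - 300 = -200. Balances: emergency=450, payroll=-200

Final balance of payroll: -200

Answer: -200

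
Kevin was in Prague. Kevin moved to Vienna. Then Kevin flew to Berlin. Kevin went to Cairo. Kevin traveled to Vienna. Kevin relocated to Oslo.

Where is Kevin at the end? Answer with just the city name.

Answer: Oslo

Derivation:
Tracking Kevin's location:
Start: Kevin is in Prague.
After move 1: Prague -> Vienna. Kevin is in Vienna.
After move 2: Vienna -> Berlin. Kevin is in Berlin.
After move 3: Berlin -> Cairo. Kevin is in Cairo.
After move 4: Cairo -> Vienna. Kevin is in Vienna.
After move 5: Vienna -> Oslo. Kevin is in Oslo.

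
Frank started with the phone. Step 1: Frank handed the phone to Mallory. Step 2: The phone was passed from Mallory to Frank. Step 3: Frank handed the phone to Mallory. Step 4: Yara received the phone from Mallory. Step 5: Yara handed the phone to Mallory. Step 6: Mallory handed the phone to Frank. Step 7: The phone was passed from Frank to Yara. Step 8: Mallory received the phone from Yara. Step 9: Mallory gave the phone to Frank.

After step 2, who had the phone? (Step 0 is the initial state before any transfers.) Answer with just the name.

Answer: Frank

Derivation:
Tracking the phone holder through step 2:
After step 0 (start): Frank
After step 1: Mallory
After step 2: Frank

At step 2, the holder is Frank.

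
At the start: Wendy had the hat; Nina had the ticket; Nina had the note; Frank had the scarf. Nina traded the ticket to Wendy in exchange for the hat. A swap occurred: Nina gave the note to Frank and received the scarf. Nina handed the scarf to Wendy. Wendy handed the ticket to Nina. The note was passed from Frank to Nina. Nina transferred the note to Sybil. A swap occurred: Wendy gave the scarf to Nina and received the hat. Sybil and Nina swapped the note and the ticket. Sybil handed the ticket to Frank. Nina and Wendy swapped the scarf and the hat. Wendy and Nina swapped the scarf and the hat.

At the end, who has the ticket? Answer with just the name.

Tracking all object holders:
Start: hat:Wendy, ticket:Nina, note:Nina, scarf:Frank
Event 1 (swap ticket<->hat: now ticket:Wendy, hat:Nina). State: hat:Nina, ticket:Wendy, note:Nina, scarf:Frank
Event 2 (swap note<->scarf: now note:Frank, scarf:Nina). State: hat:Nina, ticket:Wendy, note:Frank, scarf:Nina
Event 3 (give scarf: Nina -> Wendy). State: hat:Nina, ticket:Wendy, note:Frank, scarf:Wendy
Event 4 (give ticket: Wendy -> Nina). State: hat:Nina, ticket:Nina, note:Frank, scarf:Wendy
Event 5 (give note: Frank -> Nina). State: hat:Nina, ticket:Nina, note:Nina, scarf:Wendy
Event 6 (give note: Nina -> Sybil). State: hat:Nina, ticket:Nina, note:Sybil, scarf:Wendy
Event 7 (swap scarf<->hat: now scarf:Nina, hat:Wendy). State: hat:Wendy, ticket:Nina, note:Sybil, scarf:Nina
Event 8 (swap note<->ticket: now note:Nina, ticket:Sybil). State: hat:Wendy, ticket:Sybil, note:Nina, scarf:Nina
Event 9 (give ticket: Sybil -> Frank). State: hat:Wendy, ticket:Frank, note:Nina, scarf:Nina
Event 10 (swap scarf<->hat: now scarf:Wendy, hat:Nina). State: hat:Nina, ticket:Frank, note:Nina, scarf:Wendy
Event 11 (swap scarf<->hat: now scarf:Nina, hat:Wendy). State: hat:Wendy, ticket:Frank, note:Nina, scarf:Nina

Final state: hat:Wendy, ticket:Frank, note:Nina, scarf:Nina
The ticket is held by Frank.

Answer: Frank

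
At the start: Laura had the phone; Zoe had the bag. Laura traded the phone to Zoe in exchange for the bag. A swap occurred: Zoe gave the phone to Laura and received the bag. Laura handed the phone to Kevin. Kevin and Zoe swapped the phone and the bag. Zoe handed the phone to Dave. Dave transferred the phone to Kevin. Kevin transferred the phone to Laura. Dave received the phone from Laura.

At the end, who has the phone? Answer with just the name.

Answer: Dave

Derivation:
Tracking all object holders:
Start: phone:Laura, bag:Zoe
Event 1 (swap phone<->bag: now phone:Zoe, bag:Laura). State: phone:Zoe, bag:Laura
Event 2 (swap phone<->bag: now phone:Laura, bag:Zoe). State: phone:Laura, bag:Zoe
Event 3 (give phone: Laura -> Kevin). State: phone:Kevin, bag:Zoe
Event 4 (swap phone<->bag: now phone:Zoe, bag:Kevin). State: phone:Zoe, bag:Kevin
Event 5 (give phone: Zoe -> Dave). State: phone:Dave, bag:Kevin
Event 6 (give phone: Dave -> Kevin). State: phone:Kevin, bag:Kevin
Event 7 (give phone: Kevin -> Laura). State: phone:Laura, bag:Kevin
Event 8 (give phone: Laura -> Dave). State: phone:Dave, bag:Kevin

Final state: phone:Dave, bag:Kevin
The phone is held by Dave.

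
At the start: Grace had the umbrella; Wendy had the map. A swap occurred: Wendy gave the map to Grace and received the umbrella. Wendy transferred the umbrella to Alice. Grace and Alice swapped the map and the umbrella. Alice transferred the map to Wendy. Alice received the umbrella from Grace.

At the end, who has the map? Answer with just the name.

Answer: Wendy

Derivation:
Tracking all object holders:
Start: umbrella:Grace, map:Wendy
Event 1 (swap map<->umbrella: now map:Grace, umbrella:Wendy). State: umbrella:Wendy, map:Grace
Event 2 (give umbrella: Wendy -> Alice). State: umbrella:Alice, map:Grace
Event 3 (swap map<->umbrella: now map:Alice, umbrella:Grace). State: umbrella:Grace, map:Alice
Event 4 (give map: Alice -> Wendy). State: umbrella:Grace, map:Wendy
Event 5 (give umbrella: Grace -> Alice). State: umbrella:Alice, map:Wendy

Final state: umbrella:Alice, map:Wendy
The map is held by Wendy.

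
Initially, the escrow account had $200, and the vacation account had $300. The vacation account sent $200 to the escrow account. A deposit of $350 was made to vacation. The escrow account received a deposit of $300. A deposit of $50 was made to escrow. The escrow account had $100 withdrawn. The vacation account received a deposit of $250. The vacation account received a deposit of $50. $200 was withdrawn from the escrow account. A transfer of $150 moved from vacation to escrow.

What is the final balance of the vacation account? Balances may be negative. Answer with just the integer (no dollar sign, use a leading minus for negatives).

Answer: 600

Derivation:
Tracking account balances step by step:
Start: escrow=200, vacation=300
Event 1 (transfer 200 vacation -> escrow): vacation: 300 - 200 = 100, escrow: 200 + 200 = 400. Balances: escrow=400, vacation=100
Event 2 (deposit 350 to vacation): vacation: 100 + 350 = 450. Balances: escrow=400, vacation=450
Event 3 (deposit 300 to escrow): escrow: 400 + 300 = 700. Balances: escrow=700, vacation=450
Event 4 (deposit 50 to escrow): escrow: 700 + 50 = 750. Balances: escrow=750, vacation=450
Event 5 (withdraw 100 from escrow): escrow: 750 - 100 = 650. Balances: escrow=650, vacation=450
Event 6 (deposit 250 to vacation): vacation: 450 + 250 = 700. Balances: escrow=650, vacation=700
Event 7 (deposit 50 to vacation): vacation: 700 + 50 = 750. Balances: escrow=650, vacation=750
Event 8 (withdraw 200 from escrow): escrow: 650 - 200 = 450. Balances: escrow=450, vacation=750
Event 9 (transfer 150 vacation -> escrow): vacation: 750 - 150 = 600, escrow: 450 + 150 = 600. Balances: escrow=600, vacation=600

Final balance of vacation: 600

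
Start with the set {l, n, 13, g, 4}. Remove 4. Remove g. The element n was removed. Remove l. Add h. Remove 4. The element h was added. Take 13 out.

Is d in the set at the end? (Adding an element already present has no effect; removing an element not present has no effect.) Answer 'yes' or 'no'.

Answer: no

Derivation:
Tracking the set through each operation:
Start: {13, 4, g, l, n}
Event 1 (remove 4): removed. Set: {13, g, l, n}
Event 2 (remove g): removed. Set: {13, l, n}
Event 3 (remove n): removed. Set: {13, l}
Event 4 (remove l): removed. Set: {13}
Event 5 (add h): added. Set: {13, h}
Event 6 (remove 4): not present, no change. Set: {13, h}
Event 7 (add h): already present, no change. Set: {13, h}
Event 8 (remove 13): removed. Set: {h}

Final set: {h} (size 1)
d is NOT in the final set.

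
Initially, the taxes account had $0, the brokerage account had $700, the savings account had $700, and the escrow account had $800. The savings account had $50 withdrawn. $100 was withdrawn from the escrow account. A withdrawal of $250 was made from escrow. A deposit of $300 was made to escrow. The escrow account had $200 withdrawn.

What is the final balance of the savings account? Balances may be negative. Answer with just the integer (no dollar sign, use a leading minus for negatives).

Answer: 650

Derivation:
Tracking account balances step by step:
Start: taxes=0, brokerage=700, savings=700, escrow=800
Event 1 (withdraw 50 from savings): savings: 700 - 50 = 650. Balances: taxes=0, brokerage=700, savings=650, escrow=800
Event 2 (withdraw 100 from escrow): escrow: 800 - 100 = 700. Balances: taxes=0, brokerage=700, savings=650, escrow=700
Event 3 (withdraw 250 from escrow): escrow: 700 - 250 = 450. Balances: taxes=0, brokerage=700, savings=650, escrow=450
Event 4 (deposit 300 to escrow): escrow: 450 + 300 = 750. Balances: taxes=0, brokerage=700, savings=650, escrow=750
Event 5 (withdraw 200 from escrow): escrow: 750 - 200 = 550. Balances: taxes=0, brokerage=700, savings=650, escrow=550

Final balance of savings: 650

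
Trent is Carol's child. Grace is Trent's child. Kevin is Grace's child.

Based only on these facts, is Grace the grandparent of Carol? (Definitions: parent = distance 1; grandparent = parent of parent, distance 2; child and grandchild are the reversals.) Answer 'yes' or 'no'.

Answer: no

Derivation:
Reconstructing the parent chain from the given facts:
  Carol -> Trent -> Grace -> Kevin
(each arrow means 'parent of the next')
Positions in the chain (0 = top):
  position of Carol: 0
  position of Trent: 1
  position of Grace: 2
  position of Kevin: 3

Grace is at position 2, Carol is at position 0; signed distance (j - i) = -2.
'grandparent' requires j - i = 2. Actual distance is -2, so the relation does NOT hold.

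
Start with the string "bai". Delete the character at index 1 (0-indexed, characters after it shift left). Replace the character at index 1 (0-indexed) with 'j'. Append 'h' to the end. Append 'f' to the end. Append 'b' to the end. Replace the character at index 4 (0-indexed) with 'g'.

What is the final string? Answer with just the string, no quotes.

Applying each edit step by step:
Start: "bai"
Op 1 (delete idx 1 = 'a'): "bai" -> "bi"
Op 2 (replace idx 1: 'i' -> 'j'): "bi" -> "bj"
Op 3 (append 'h'): "bj" -> "bjh"
Op 4 (append 'f'): "bjh" -> "bjhf"
Op 5 (append 'b'): "bjhf" -> "bjhfb"
Op 6 (replace idx 4: 'b' -> 'g'): "bjhfb" -> "bjhfg"

Answer: bjhfg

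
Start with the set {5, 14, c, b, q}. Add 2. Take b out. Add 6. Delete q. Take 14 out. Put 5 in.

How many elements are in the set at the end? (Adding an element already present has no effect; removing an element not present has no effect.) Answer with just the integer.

Answer: 4

Derivation:
Tracking the set through each operation:
Start: {14, 5, b, c, q}
Event 1 (add 2): added. Set: {14, 2, 5, b, c, q}
Event 2 (remove b): removed. Set: {14, 2, 5, c, q}
Event 3 (add 6): added. Set: {14, 2, 5, 6, c, q}
Event 4 (remove q): removed. Set: {14, 2, 5, 6, c}
Event 5 (remove 14): removed. Set: {2, 5, 6, c}
Event 6 (add 5): already present, no change. Set: {2, 5, 6, c}

Final set: {2, 5, 6, c} (size 4)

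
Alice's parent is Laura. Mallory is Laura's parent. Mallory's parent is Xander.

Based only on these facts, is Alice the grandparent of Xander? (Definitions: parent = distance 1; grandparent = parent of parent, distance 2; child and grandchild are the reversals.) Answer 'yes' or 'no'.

Reconstructing the parent chain from the given facts:
  Xander -> Mallory -> Laura -> Alice
(each arrow means 'parent of the next')
Positions in the chain (0 = top):
  position of Xander: 0
  position of Mallory: 1
  position of Laura: 2
  position of Alice: 3

Alice is at position 3, Xander is at position 0; signed distance (j - i) = -3.
'grandparent' requires j - i = 2. Actual distance is -3, so the relation does NOT hold.

Answer: no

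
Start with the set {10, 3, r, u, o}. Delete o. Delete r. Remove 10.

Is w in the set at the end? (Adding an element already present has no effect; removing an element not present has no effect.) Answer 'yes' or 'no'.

Answer: no

Derivation:
Tracking the set through each operation:
Start: {10, 3, o, r, u}
Event 1 (remove o): removed. Set: {10, 3, r, u}
Event 2 (remove r): removed. Set: {10, 3, u}
Event 3 (remove 10): removed. Set: {3, u}

Final set: {3, u} (size 2)
w is NOT in the final set.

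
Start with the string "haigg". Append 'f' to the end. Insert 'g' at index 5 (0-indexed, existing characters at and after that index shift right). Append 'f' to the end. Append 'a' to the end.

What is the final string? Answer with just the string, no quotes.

Answer: haigggffa

Derivation:
Applying each edit step by step:
Start: "haigg"
Op 1 (append 'f'): "haigg" -> "haiggf"
Op 2 (insert 'g' at idx 5): "haiggf" -> "haigggf"
Op 3 (append 'f'): "haigggf" -> "haigggff"
Op 4 (append 'a'): "haigggff" -> "haigggffa"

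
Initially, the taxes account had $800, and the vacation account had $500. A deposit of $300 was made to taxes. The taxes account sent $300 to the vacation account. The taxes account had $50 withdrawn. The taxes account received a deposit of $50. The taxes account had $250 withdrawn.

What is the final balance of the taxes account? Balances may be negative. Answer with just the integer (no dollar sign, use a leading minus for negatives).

Tracking account balances step by step:
Start: taxes=800, vacation=500
Event 1 (deposit 300 to taxes): taxes: 800 + 300 = 1100. Balances: taxes=1100, vacation=500
Event 2 (transfer 300 taxes -> vacation): taxes: 1100 - 300 = 800, vacation: 500 + 300 = 800. Balances: taxes=800, vacation=800
Event 3 (withdraw 50 from taxes): taxes: 800 - 50 = 750. Balances: taxes=750, vacation=800
Event 4 (deposit 50 to taxes): taxes: 750 + 50 = 800. Balances: taxes=800, vacation=800
Event 5 (withdraw 250 from taxes): taxes: 800 - 250 = 550. Balances: taxes=550, vacation=800

Final balance of taxes: 550

Answer: 550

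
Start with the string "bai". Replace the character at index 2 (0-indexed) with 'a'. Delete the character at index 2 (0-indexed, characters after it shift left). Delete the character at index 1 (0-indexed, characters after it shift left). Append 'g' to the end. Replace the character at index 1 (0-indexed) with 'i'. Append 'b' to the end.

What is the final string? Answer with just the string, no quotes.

Applying each edit step by step:
Start: "bai"
Op 1 (replace idx 2: 'i' -> 'a'): "bai" -> "baa"
Op 2 (delete idx 2 = 'a'): "baa" -> "ba"
Op 3 (delete idx 1 = 'a'): "ba" -> "b"
Op 4 (append 'g'): "b" -> "bg"
Op 5 (replace idx 1: 'g' -> 'i'): "bg" -> "bi"
Op 6 (append 'b'): "bi" -> "bib"

Answer: bib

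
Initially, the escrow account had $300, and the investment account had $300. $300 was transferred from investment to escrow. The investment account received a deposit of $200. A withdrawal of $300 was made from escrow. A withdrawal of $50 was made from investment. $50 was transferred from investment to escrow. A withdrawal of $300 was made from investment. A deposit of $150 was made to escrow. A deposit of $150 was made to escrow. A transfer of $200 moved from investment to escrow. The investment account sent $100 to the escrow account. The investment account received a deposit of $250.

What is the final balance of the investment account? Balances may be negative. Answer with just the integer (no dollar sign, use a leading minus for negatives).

Tracking account balances step by step:
Start: escrow=300, investment=300
Event 1 (transfer 300 investment -> escrow): investment: 300 - 300 = 0, escrow: 300 + 300 = 600. Balances: escrow=600, investment=0
Event 2 (deposit 200 to investment): investment: 0 + 200 = 200. Balances: escrow=600, investment=200
Event 3 (withdraw 300 from escrow): escrow: 600 - 300 = 300. Balances: escrow=300, investment=200
Event 4 (withdraw 50 from investment): investment: 200 - 50 = 150. Balances: escrow=300, investment=150
Event 5 (transfer 50 investment -> escrow): investment: 150 - 50 = 100, escrow: 300 + 50 = 350. Balances: escrow=350, investment=100
Event 6 (withdraw 300 from investment): investment: 100 - 300 = -200. Balances: escrow=350, investment=-200
Event 7 (deposit 150 to escrow): escrow: 350 + 150 = 500. Balances: escrow=500, investment=-200
Event 8 (deposit 150 to escrow): escrow: 500 + 150 = 650. Balances: escrow=650, investment=-200
Event 9 (transfer 200 investment -> escrow): investment: -200 - 200 = -400, escrow: 650 + 200 = 850. Balances: escrow=850, investment=-400
Event 10 (transfer 100 investment -> escrow): investment: -400 - 100 = -500, escrow: 850 + 100 = 950. Balances: escrow=950, investment=-500
Event 11 (deposit 250 to investment): investment: -500 + 250 = -250. Balances: escrow=950, investment=-250

Final balance of investment: -250

Answer: -250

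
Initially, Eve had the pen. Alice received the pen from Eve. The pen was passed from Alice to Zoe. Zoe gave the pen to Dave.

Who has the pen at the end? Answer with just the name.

Answer: Dave

Derivation:
Tracking the pen through each event:
Start: Eve has the pen.
After event 1: Alice has the pen.
After event 2: Zoe has the pen.
After event 3: Dave has the pen.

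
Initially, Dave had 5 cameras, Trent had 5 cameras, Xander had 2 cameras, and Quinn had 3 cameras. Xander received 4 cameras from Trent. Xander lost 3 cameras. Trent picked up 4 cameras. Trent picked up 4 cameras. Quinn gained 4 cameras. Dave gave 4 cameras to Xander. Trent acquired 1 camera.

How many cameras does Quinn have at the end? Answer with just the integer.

Answer: 7

Derivation:
Tracking counts step by step:
Start: Dave=5, Trent=5, Xander=2, Quinn=3
Event 1 (Trent -> Xander, 4): Trent: 5 -> 1, Xander: 2 -> 6. State: Dave=5, Trent=1, Xander=6, Quinn=3
Event 2 (Xander -3): Xander: 6 -> 3. State: Dave=5, Trent=1, Xander=3, Quinn=3
Event 3 (Trent +4): Trent: 1 -> 5. State: Dave=5, Trent=5, Xander=3, Quinn=3
Event 4 (Trent +4): Trent: 5 -> 9. State: Dave=5, Trent=9, Xander=3, Quinn=3
Event 5 (Quinn +4): Quinn: 3 -> 7. State: Dave=5, Trent=9, Xander=3, Quinn=7
Event 6 (Dave -> Xander, 4): Dave: 5 -> 1, Xander: 3 -> 7. State: Dave=1, Trent=9, Xander=7, Quinn=7
Event 7 (Trent +1): Trent: 9 -> 10. State: Dave=1, Trent=10, Xander=7, Quinn=7

Quinn's final count: 7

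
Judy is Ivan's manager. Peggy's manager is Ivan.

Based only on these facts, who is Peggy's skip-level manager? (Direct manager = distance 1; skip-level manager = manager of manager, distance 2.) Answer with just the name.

Reconstructing the manager chain from the given facts:
  Judy -> Ivan -> Peggy
(each arrow means 'manager of the next')
Positions in the chain (0 = top):
  position of Judy: 0
  position of Ivan: 1
  position of Peggy: 2

Peggy is at position 2; the skip-level manager is 2 steps up the chain, i.e. position 0: Judy.

Answer: Judy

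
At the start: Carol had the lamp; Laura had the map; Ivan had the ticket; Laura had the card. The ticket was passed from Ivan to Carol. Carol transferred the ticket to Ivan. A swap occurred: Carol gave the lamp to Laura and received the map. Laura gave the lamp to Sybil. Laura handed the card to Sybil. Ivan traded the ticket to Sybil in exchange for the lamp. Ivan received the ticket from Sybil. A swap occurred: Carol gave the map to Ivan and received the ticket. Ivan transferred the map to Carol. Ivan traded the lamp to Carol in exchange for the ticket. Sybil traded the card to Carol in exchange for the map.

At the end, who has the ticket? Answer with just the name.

Tracking all object holders:
Start: lamp:Carol, map:Laura, ticket:Ivan, card:Laura
Event 1 (give ticket: Ivan -> Carol). State: lamp:Carol, map:Laura, ticket:Carol, card:Laura
Event 2 (give ticket: Carol -> Ivan). State: lamp:Carol, map:Laura, ticket:Ivan, card:Laura
Event 3 (swap lamp<->map: now lamp:Laura, map:Carol). State: lamp:Laura, map:Carol, ticket:Ivan, card:Laura
Event 4 (give lamp: Laura -> Sybil). State: lamp:Sybil, map:Carol, ticket:Ivan, card:Laura
Event 5 (give card: Laura -> Sybil). State: lamp:Sybil, map:Carol, ticket:Ivan, card:Sybil
Event 6 (swap ticket<->lamp: now ticket:Sybil, lamp:Ivan). State: lamp:Ivan, map:Carol, ticket:Sybil, card:Sybil
Event 7 (give ticket: Sybil -> Ivan). State: lamp:Ivan, map:Carol, ticket:Ivan, card:Sybil
Event 8 (swap map<->ticket: now map:Ivan, ticket:Carol). State: lamp:Ivan, map:Ivan, ticket:Carol, card:Sybil
Event 9 (give map: Ivan -> Carol). State: lamp:Ivan, map:Carol, ticket:Carol, card:Sybil
Event 10 (swap lamp<->ticket: now lamp:Carol, ticket:Ivan). State: lamp:Carol, map:Carol, ticket:Ivan, card:Sybil
Event 11 (swap card<->map: now card:Carol, map:Sybil). State: lamp:Carol, map:Sybil, ticket:Ivan, card:Carol

Final state: lamp:Carol, map:Sybil, ticket:Ivan, card:Carol
The ticket is held by Ivan.

Answer: Ivan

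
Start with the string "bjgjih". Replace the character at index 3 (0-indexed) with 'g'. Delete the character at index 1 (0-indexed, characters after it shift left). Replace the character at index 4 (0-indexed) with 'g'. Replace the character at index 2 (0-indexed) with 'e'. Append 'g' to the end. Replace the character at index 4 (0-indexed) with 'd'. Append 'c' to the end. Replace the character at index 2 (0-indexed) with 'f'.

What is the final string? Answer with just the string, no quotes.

Applying each edit step by step:
Start: "bjgjih"
Op 1 (replace idx 3: 'j' -> 'g'): "bjgjih" -> "bjggih"
Op 2 (delete idx 1 = 'j'): "bjggih" -> "bggih"
Op 3 (replace idx 4: 'h' -> 'g'): "bggih" -> "bggig"
Op 4 (replace idx 2: 'g' -> 'e'): "bggig" -> "bgeig"
Op 5 (append 'g'): "bgeig" -> "bgeigg"
Op 6 (replace idx 4: 'g' -> 'd'): "bgeigg" -> "bgeidg"
Op 7 (append 'c'): "bgeidg" -> "bgeidgc"
Op 8 (replace idx 2: 'e' -> 'f'): "bgeidgc" -> "bgfidgc"

Answer: bgfidgc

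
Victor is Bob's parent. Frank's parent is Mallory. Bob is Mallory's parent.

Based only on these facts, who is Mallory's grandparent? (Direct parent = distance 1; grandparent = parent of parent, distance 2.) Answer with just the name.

Reconstructing the parent chain from the given facts:
  Victor -> Bob -> Mallory -> Frank
(each arrow means 'parent of the next')
Positions in the chain (0 = top):
  position of Victor: 0
  position of Bob: 1
  position of Mallory: 2
  position of Frank: 3

Mallory is at position 2; the grandparent is 2 steps up the chain, i.e. position 0: Victor.

Answer: Victor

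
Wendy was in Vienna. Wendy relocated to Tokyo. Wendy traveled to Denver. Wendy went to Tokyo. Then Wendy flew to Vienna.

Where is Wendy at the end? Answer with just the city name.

Answer: Vienna

Derivation:
Tracking Wendy's location:
Start: Wendy is in Vienna.
After move 1: Vienna -> Tokyo. Wendy is in Tokyo.
After move 2: Tokyo -> Denver. Wendy is in Denver.
After move 3: Denver -> Tokyo. Wendy is in Tokyo.
After move 4: Tokyo -> Vienna. Wendy is in Vienna.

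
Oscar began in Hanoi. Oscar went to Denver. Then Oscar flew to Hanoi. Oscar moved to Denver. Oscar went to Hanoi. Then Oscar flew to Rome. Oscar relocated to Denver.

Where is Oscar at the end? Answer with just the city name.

Answer: Denver

Derivation:
Tracking Oscar's location:
Start: Oscar is in Hanoi.
After move 1: Hanoi -> Denver. Oscar is in Denver.
After move 2: Denver -> Hanoi. Oscar is in Hanoi.
After move 3: Hanoi -> Denver. Oscar is in Denver.
After move 4: Denver -> Hanoi. Oscar is in Hanoi.
After move 5: Hanoi -> Rome. Oscar is in Rome.
After move 6: Rome -> Denver. Oscar is in Denver.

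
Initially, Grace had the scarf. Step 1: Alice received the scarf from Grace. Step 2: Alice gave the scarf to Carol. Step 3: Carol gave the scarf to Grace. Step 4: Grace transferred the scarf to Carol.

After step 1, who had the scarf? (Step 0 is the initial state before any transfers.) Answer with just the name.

Tracking the scarf holder through step 1:
After step 0 (start): Grace
After step 1: Alice

At step 1, the holder is Alice.

Answer: Alice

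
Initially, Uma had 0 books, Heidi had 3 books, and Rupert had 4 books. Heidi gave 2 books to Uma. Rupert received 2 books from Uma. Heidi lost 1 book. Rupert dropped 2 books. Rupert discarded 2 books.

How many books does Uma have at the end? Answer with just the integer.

Answer: 0

Derivation:
Tracking counts step by step:
Start: Uma=0, Heidi=3, Rupert=4
Event 1 (Heidi -> Uma, 2): Heidi: 3 -> 1, Uma: 0 -> 2. State: Uma=2, Heidi=1, Rupert=4
Event 2 (Uma -> Rupert, 2): Uma: 2 -> 0, Rupert: 4 -> 6. State: Uma=0, Heidi=1, Rupert=6
Event 3 (Heidi -1): Heidi: 1 -> 0. State: Uma=0, Heidi=0, Rupert=6
Event 4 (Rupert -2): Rupert: 6 -> 4. State: Uma=0, Heidi=0, Rupert=4
Event 5 (Rupert -2): Rupert: 4 -> 2. State: Uma=0, Heidi=0, Rupert=2

Uma's final count: 0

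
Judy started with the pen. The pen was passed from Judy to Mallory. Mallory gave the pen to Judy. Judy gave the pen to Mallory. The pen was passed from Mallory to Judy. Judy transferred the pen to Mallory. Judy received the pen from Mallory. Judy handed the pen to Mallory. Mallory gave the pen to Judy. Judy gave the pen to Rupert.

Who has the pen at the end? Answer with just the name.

Tracking the pen through each event:
Start: Judy has the pen.
After event 1: Mallory has the pen.
After event 2: Judy has the pen.
After event 3: Mallory has the pen.
After event 4: Judy has the pen.
After event 5: Mallory has the pen.
After event 6: Judy has the pen.
After event 7: Mallory has the pen.
After event 8: Judy has the pen.
After event 9: Rupert has the pen.

Answer: Rupert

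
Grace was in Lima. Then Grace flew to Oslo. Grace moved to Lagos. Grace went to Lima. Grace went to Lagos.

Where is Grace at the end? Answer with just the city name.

Answer: Lagos

Derivation:
Tracking Grace's location:
Start: Grace is in Lima.
After move 1: Lima -> Oslo. Grace is in Oslo.
After move 2: Oslo -> Lagos. Grace is in Lagos.
After move 3: Lagos -> Lima. Grace is in Lima.
After move 4: Lima -> Lagos. Grace is in Lagos.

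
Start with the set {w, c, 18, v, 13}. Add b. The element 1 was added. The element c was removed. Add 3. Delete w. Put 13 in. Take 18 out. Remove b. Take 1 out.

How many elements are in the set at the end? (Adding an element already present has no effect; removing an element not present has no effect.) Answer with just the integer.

Answer: 3

Derivation:
Tracking the set through each operation:
Start: {13, 18, c, v, w}
Event 1 (add b): added. Set: {13, 18, b, c, v, w}
Event 2 (add 1): added. Set: {1, 13, 18, b, c, v, w}
Event 3 (remove c): removed. Set: {1, 13, 18, b, v, w}
Event 4 (add 3): added. Set: {1, 13, 18, 3, b, v, w}
Event 5 (remove w): removed. Set: {1, 13, 18, 3, b, v}
Event 6 (add 13): already present, no change. Set: {1, 13, 18, 3, b, v}
Event 7 (remove 18): removed. Set: {1, 13, 3, b, v}
Event 8 (remove b): removed. Set: {1, 13, 3, v}
Event 9 (remove 1): removed. Set: {13, 3, v}

Final set: {13, 3, v} (size 3)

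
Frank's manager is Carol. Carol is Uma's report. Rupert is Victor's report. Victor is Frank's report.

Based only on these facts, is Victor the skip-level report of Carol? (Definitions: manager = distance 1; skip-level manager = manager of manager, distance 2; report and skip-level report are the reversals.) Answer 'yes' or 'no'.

Answer: yes

Derivation:
Reconstructing the manager chain from the given facts:
  Uma -> Carol -> Frank -> Victor -> Rupert
(each arrow means 'manager of the next')
Positions in the chain (0 = top):
  position of Uma: 0
  position of Carol: 1
  position of Frank: 2
  position of Victor: 3
  position of Rupert: 4

Victor is at position 3, Carol is at position 1; signed distance (j - i) = -2.
'skip-level report' requires j - i = -2. Actual distance is -2, so the relation HOLDS.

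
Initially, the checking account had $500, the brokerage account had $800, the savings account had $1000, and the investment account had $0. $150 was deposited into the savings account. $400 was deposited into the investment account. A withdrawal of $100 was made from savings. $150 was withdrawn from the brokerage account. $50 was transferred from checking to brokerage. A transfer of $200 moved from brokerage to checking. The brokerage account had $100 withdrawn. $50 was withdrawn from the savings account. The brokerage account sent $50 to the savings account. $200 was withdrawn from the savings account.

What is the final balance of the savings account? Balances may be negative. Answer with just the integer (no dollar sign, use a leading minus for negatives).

Tracking account balances step by step:
Start: checking=500, brokerage=800, savings=1000, investment=0
Event 1 (deposit 150 to savings): savings: 1000 + 150 = 1150. Balances: checking=500, brokerage=800, savings=1150, investment=0
Event 2 (deposit 400 to investment): investment: 0 + 400 = 400. Balances: checking=500, brokerage=800, savings=1150, investment=400
Event 3 (withdraw 100 from savings): savings: 1150 - 100 = 1050. Balances: checking=500, brokerage=800, savings=1050, investment=400
Event 4 (withdraw 150 from brokerage): brokerage: 800 - 150 = 650. Balances: checking=500, brokerage=650, savings=1050, investment=400
Event 5 (transfer 50 checking -> brokerage): checking: 500 - 50 = 450, brokerage: 650 + 50 = 700. Balances: checking=450, brokerage=700, savings=1050, investment=400
Event 6 (transfer 200 brokerage -> checking): brokerage: 700 - 200 = 500, checking: 450 + 200 = 650. Balances: checking=650, brokerage=500, savings=1050, investment=400
Event 7 (withdraw 100 from brokerage): brokerage: 500 - 100 = 400. Balances: checking=650, brokerage=400, savings=1050, investment=400
Event 8 (withdraw 50 from savings): savings: 1050 - 50 = 1000. Balances: checking=650, brokerage=400, savings=1000, investment=400
Event 9 (transfer 50 brokerage -> savings): brokerage: 400 - 50 = 350, savings: 1000 + 50 = 1050. Balances: checking=650, brokerage=350, savings=1050, investment=400
Event 10 (withdraw 200 from savings): savings: 1050 - 200 = 850. Balances: checking=650, brokerage=350, savings=850, investment=400

Final balance of savings: 850

Answer: 850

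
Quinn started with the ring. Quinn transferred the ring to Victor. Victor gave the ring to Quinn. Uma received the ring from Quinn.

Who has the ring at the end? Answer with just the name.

Tracking the ring through each event:
Start: Quinn has the ring.
After event 1: Victor has the ring.
After event 2: Quinn has the ring.
After event 3: Uma has the ring.

Answer: Uma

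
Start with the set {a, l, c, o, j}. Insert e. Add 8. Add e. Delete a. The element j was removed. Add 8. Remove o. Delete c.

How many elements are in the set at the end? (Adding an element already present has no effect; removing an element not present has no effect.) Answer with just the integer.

Answer: 3

Derivation:
Tracking the set through each operation:
Start: {a, c, j, l, o}
Event 1 (add e): added. Set: {a, c, e, j, l, o}
Event 2 (add 8): added. Set: {8, a, c, e, j, l, o}
Event 3 (add e): already present, no change. Set: {8, a, c, e, j, l, o}
Event 4 (remove a): removed. Set: {8, c, e, j, l, o}
Event 5 (remove j): removed. Set: {8, c, e, l, o}
Event 6 (add 8): already present, no change. Set: {8, c, e, l, o}
Event 7 (remove o): removed. Set: {8, c, e, l}
Event 8 (remove c): removed. Set: {8, e, l}

Final set: {8, e, l} (size 3)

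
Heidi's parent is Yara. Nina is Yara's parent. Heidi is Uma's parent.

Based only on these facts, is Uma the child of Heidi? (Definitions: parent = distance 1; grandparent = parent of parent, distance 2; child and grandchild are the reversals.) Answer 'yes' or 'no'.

Reconstructing the parent chain from the given facts:
  Nina -> Yara -> Heidi -> Uma
(each arrow means 'parent of the next')
Positions in the chain (0 = top):
  position of Nina: 0
  position of Yara: 1
  position of Heidi: 2
  position of Uma: 3

Uma is at position 3, Heidi is at position 2; signed distance (j - i) = -1.
'child' requires j - i = -1. Actual distance is -1, so the relation HOLDS.

Answer: yes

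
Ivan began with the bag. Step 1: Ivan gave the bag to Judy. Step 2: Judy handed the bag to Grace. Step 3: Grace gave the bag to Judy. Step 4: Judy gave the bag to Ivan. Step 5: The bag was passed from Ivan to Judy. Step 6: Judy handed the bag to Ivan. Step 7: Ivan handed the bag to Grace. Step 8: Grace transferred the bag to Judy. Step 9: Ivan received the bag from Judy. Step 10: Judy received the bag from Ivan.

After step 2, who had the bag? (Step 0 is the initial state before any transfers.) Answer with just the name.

Tracking the bag holder through step 2:
After step 0 (start): Ivan
After step 1: Judy
After step 2: Grace

At step 2, the holder is Grace.

Answer: Grace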